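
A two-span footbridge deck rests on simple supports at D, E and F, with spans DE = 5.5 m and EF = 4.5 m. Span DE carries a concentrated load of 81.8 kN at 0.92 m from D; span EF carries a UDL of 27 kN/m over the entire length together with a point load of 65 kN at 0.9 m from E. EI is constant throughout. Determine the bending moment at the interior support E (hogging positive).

M_E = 69.83 kN·m

Take M_E as the redundant. Released structure: two simple spans DE and EF with a hinge at E.
End slopes at the hinge E, treating each span as simply supported:
  span DE: point load 81.8 at a = 0.92: Pab(L + a)/(6LEI) = 67.05/EI
  span EF: UDL 27: wL³/(24EI) = 102.5/EI
  span EF: point load 65 at a = 0.9: Pab(L + b)/(6LEI) = 63.18/EI
  relative rotation θ_0 = (67.05 + 165.7)/EI = 232.8/EI
A unit hogging moment at E produces rotation L₁/(3EI) + L₂/(3EI) = 3.333/EI.
Slope continuity at E: θ_0 = M_E·3.333/EI, so M_E = 232.8/3.333 = 69.83 kN·m (hogging).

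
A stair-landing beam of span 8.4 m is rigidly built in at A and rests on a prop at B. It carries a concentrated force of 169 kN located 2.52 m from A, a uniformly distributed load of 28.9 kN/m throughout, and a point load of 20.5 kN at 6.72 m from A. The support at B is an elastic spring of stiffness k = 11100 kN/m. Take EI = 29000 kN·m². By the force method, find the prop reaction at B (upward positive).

Release the roller at B. Primary structure: cantilever fixed at A.
Primary-structure tip deflection at B by superposition:
  point load 169 at a = 2.52: Pa²(3L − a)/(6EI) = 4057/EI
  UDL 28.9: wL⁴/(8EI) = 17986/EI
  point load 20.5 at a = 6.72: Pa²(3L − a)/(6EI) = 2851/EI
  δ_0 = 24894/EI
Tip deflection under a unit load at B: L³/(3EI) = 197.6/EI.
With EI = 29000 kN·m²: δ_0 = 0.8584 m and δ_{BB} = 0.006813 m/kN.
Compatibility — the spring shortens by R_B/k under the reaction it provides: δ_0 − R_B·δ_{BB} = R_B/k. With 1/k = 0.00009 m/kN, R_B = δ_0 / (δ_{BB} + 1/k) = 0.8584 / (0.006813 + 0.00009) = 124.4 kN.

R_B = 124.4 kN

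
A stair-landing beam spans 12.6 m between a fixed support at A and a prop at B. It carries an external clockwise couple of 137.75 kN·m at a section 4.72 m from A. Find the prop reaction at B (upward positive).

R_B = 9.985 kN

Choose R_B as the redundant. The primary structure is the cantilever fixed at A.
Primary-structure tip deflection at B by superposition:
  clockwise couple 137.75 at a = 4.72: M₀a(2L − a)/(2EI) = 6658/EI
Flexibility coefficient — unit upward force at B: δ_{BB} = L³/(3EI) = 666.8/EI.
The prop prevents deflection at B: R_B = δ_0/δ_{BB} = 6658/666.8 = 9.985 kN.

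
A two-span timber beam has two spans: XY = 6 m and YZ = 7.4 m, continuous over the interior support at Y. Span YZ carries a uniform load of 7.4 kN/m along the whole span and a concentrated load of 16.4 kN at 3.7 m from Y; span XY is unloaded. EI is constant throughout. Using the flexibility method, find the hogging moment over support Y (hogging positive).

Release continuity at Y by inserting a hinge; the redundant is the internal moment M_Y. The primary structure is two simply-supported spans XY and YZ.
Rotations at Y on the released spans (each span's end-slope, ×1/EI):
  span YZ: UDL 7.4: wL³/(24EI) = 124.9/EI
  span YZ: point load 16.4 at a = 3.7: Pab(L + b)/(6LEI) = 56.13/EI
  relative rotation θ_0 = (0 + 181.1)/EI = 181.1/EI
A unit hogging moment at Y produces rotation L₁/(3EI) + L₂/(3EI) = 4.467/EI.
Compatibility: M_Y·(L₁+L₂)/(3EI) = θ_0, giving M_Y = 40.54 kN·m (hogging).

M_Y = 40.54 kN·m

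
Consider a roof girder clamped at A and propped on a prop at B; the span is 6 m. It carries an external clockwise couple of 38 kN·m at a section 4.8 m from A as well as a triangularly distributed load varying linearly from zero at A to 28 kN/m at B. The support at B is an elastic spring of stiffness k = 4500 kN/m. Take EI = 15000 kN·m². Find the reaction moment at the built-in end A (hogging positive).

Release the roller at B. Primary structure: cantilever fixed at A.
Primary-structure tip deflection at B by superposition:
  clockwise couple 38 at a = 4.8: M₀a(2L − a)/(2EI) = 656.6/EI
  triangular load, peak 28 at the free end: 11w₀L⁴/(120EI) = 3326/EI
  δ_0 = 3983/EI
Tip deflection under a unit load at B: L³/(3EI) = 72/EI.
With EI = 15000 kN·m²: δ_0 = 0.26554 m and δ_{BB} = 0.0048 m/kN.
Compatibility — the spring shortens by R_B/k under the reaction it provides: δ_0 − R_B·δ_{BB} = R_B/k. With 1/k = 0.000222 m/kN, R_B = δ_0 / (δ_{BB} + 1/k) = 0.26554 / (0.0048 + 0.000222) = 52.87 kN.
Moment equilibrium about A: M_A = Σ(load moments about A) − R_B·L = 374 − 52.87×6 = 56.77 kN·m.

M_A = 56.77 kN·m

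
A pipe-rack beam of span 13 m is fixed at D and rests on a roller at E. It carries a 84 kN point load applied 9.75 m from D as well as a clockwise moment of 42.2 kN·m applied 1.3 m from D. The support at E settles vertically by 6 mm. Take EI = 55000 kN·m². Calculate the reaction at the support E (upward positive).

Remove the prop at E; the released (primary) structure is a cantilever built in at D.
Deflection at E on the released cantilever, summing each load's contribution:
  point load 84 at a = 9.75: Pa²(3L − a)/(6EI) = 38928/EI
  clockwise couple 42.2 at a = 1.3: M₀a(2L − a)/(2EI) = 677.5/EI
  δ_0 = 39606/EI
Tip deflection under a unit load at E: L³/(3EI) = 732.3/EI.
With EI = 55000 kN·m²: δ_0 = 0.7201 m and δ_{EE} = 0.013315 m/kN.
Compatibility — the beam at E must follow the support down by 0.006 m: δ_0 − R_E·δ_{EE} = 0.006, so R_E = (0.7201 − 0.006)/0.013315 = 53.63 kN.

R_E = 53.63 kN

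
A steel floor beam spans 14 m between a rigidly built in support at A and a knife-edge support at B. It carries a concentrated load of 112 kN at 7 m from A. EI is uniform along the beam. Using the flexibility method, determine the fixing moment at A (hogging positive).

M_A = 294 kN·m

Remove the prop at B; the released (primary) structure is a cantilever built in at A.
Free-end deflection of the primary structure under the applied loading (downward +):
  point load 112 at a = 7: Pa²(3L − a)/(6EI) = 32013/EI
Tip deflection under a unit load at B: L³/(3EI) = 914.7/EI.
Compatibility at B: δ_0 − R_B·δ_{BB} = 0, so R_B = 32013/914.7 = 35 kN.
Moment equilibrium about A: M_A = Σ(load moments about A) − R_B·L = 784 − 35×14 = 294 kN·m.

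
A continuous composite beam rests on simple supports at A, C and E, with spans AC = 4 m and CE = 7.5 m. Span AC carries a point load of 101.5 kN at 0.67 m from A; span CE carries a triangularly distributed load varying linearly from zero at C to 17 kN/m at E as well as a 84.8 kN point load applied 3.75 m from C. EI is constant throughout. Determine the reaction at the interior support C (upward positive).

R_C = 128.8 kN

Insert a hinge at C; M_C is the redundant, and each span becomes simply supported.
Rotations at C on the released spans (each span's end-slope, ×1/EI):
  span AC: point load 101.5 at a = 0.67: Pab(L + a)/(6LEI) = 44.06/EI
  span CE: triangular load, peak 17: 7w₀L³/(360EI) = 139.5/EI
  span CE: point load 84.8 at a = 3.75: Pab(L + b)/(6LEI) = 298.1/EI
  relative rotation θ_0 = (44.06 + 437.6)/EI = 481.6/EI
A unit hogging moment at C produces rotation L₁/(3EI) + L₂/(3EI) = 3.833/EI.
Slope continuity at C: θ_0 = M_C·3.833/EI, so M_C = 481.6/3.833 = 125.6 kN·m (hogging).
Span AC, ΣM about A with M_C applied at C: R_C^{AC}·4 = 68 + 125.6, so R_C^{AC} = 48.41 kN and R_A = 101.5 − 48.41 = 53.09 kN.
Span CE, ΣM about E: R_C^{CE}·7.5 = 477.4 + 125.6, so R_C^{CE} = 80.4 kN and R_E = 148.6 − 80.4 = 68.15 kN.
R_C = 48.41 + 80.4 = 128.8 kN.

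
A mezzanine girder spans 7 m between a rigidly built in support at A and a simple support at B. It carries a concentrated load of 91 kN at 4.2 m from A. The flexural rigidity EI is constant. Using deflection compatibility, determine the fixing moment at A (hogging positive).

Remove the prop at B; the released (primary) structure is a cantilever built in at A.
Free-end deflection of the primary structure under the applied loading (downward +):
  point load 91 at a = 4.2: Pa²(3L − a)/(6EI) = 4495/EI
Tip deflection under a unit load at B: L³/(3EI) = 114.3/EI.
The prop prevents deflection at B: R_B = δ_0/δ_{BB} = 4495/114.3 = 39.31 kN.
Moment equilibrium about A: M_A = Σ(load moments about A) − R_B·L = 382.2 − 39.31×7 = 107 kN·m.

M_A = 107 kN·m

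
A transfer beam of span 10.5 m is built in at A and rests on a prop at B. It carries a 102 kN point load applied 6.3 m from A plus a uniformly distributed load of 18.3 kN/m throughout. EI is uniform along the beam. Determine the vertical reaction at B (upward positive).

Remove the prop at B; the released (primary) structure is a cantilever built in at A.
Downward deflection at the released point B due to the loads:
  point load 102 at a = 6.3: Pa²(3L − a)/(6EI) = 17003/EI
  UDL 18.3: wL⁴/(8EI) = 27805/EI
  δ_0 = 44808/EI
Flexibility coefficient — unit upward force at B: δ_{BB} = L³/(3EI) = 385.9/EI.
The prop prevents deflection at B: R_B = δ_0/δ_{BB} = 44808/385.9 = 116.1 kN.

R_B = 116.1 kN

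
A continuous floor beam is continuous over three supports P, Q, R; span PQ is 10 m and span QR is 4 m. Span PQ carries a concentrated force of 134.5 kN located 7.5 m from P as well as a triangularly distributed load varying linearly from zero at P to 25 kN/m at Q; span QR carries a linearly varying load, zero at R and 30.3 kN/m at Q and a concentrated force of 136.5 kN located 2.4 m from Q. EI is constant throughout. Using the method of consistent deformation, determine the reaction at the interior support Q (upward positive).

Take M_Q as the redundant. Released structure: two simple spans PQ and QR with a hinge at Q.
Discontinuity in slope at Q on the released structure — sum the simple-span end rotations:
  span PQ: point load 134.5 at a = 7.5: Pab(L + a)/(6LEI) = 735.5/EI
  span PQ: triangular load, peak 25: w₀L³/(45EI) = 555.6/EI
  span QR: triangular load, peak 30.3: w₀L³/(45EI) = 43.09/EI
  span QR: point load 136.5 at a = 2.4: Pab(L + b)/(6LEI) = 122.3/EI
  relative rotation θ_0 = (1291 + 165.4)/EI = 1456/EI
A unit hogging moment at Q produces rotation L₁/(3EI) + L₂/(3EI) = 4.667/EI.
Compatibility: M_Q·(L₁+L₂)/(3EI) = θ_0, giving M_Q = 312.1 kN·m (hogging).
Span PQ, ΣM about P with M_Q applied at Q: R_Q^{PQ}·10 = 1842 + 312.1, so R_Q^{PQ} = 215.4 kN and R_P = 259.5 − 215.4 = 44.08 kN.
Span QR, ΣM about R: R_Q^{QR}·4 = 380 + 312.1, so R_Q^{QR} = 173 kN and R_R = 197.1 − 173 = 24.07 kN.
R_Q = 215.4 + 173 = 388.4 kN.

R_Q = 388.4 kN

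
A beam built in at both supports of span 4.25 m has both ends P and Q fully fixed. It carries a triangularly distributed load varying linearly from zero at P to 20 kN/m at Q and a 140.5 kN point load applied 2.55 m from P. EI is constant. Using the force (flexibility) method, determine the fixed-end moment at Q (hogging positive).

Release both end moments; the primary structure is a simply-supported span PQ with redundants M_P and M_Q.
End rotations of the released simple span under the applied load (×1/EI):
  at P: triangular load, peak 20: 7w₀L³/(360EI) = 29.85/EI
  at Q: triangular load, peak 20: w₀L³/(45EI) = 34.12/EI
  at P: point load 140.5 at a = 2.55: Pab(L + b)/(6LEI) = 142.1/EI
  at Q: point load 140.5 at a = 2.55: Pab(L + a)/(6LEI) = 162.4/EI
  θ_P0 = 172/EI,  θ_Q0 = 196.5/EI
Flexibility coefficients: a unit moment at one end gives L/(3EI) there and L/(6EI) at the far end, so f₁₁ = f₂₂ = 1.417/EI and f₁₂ = f₂₁ = 0.7083/EI.
Compatibility — zero rotation at each built-in end:
  1.417 M_P + 0.7083 M_Q = 172
  0.7083 M_P + 1.417 M_Q = 196.5
Solving the pair gives M_P = 69.37 kN·m and M_Q = 104 kN·m (hogging).

M_Q = 104 kN·m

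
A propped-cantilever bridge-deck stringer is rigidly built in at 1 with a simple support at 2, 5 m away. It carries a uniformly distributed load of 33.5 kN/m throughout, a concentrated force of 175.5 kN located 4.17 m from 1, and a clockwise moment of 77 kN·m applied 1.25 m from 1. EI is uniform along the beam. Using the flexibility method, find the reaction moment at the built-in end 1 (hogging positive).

M_1 = 202 kN·m

Remove the prop at 2; the released (primary) structure is a cantilever built in at 1.
Deflection at 2 on the released cantilever, summing each load's contribution:
  UDL 33.5: wL⁴/(8EI) = 2617/EI
  point load 175.5 at a = 4.17: Pa²(3L − a)/(6EI) = 5508/EI
  clockwise couple 77 at a = 1.25: M₀a(2L − a)/(2EI) = 421.1/EI
  δ_0 = 8547/EI
Tip deflection under a unit load at 2: L³/(3EI) = 41.67/EI.
Compatibility at 2: δ_0 − R_2·δ_{22} = 0, so R_2 = 8547/41.67 = 205.1 kN.
Moment equilibrium about 1: M_1 = Σ(load moments about 1) − R_2·L = 1228 − 205.1×5 = 202 kN·m.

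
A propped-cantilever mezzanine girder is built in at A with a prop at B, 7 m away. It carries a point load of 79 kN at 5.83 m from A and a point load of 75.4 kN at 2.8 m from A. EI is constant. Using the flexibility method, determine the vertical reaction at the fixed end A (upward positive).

R_A = 79.34 kN

Take the reaction at B as the redundant and release it; the primary structure is a cantilever fixed at A.
Deflection at B on the released cantilever, summing each load's contribution:
  point load 79 at a = 5.83: Pa²(3L − a)/(6EI) = 6789/EI
  point load 75.4 at a = 2.8: Pa²(3L − a)/(6EI) = 1793/EI
  δ_0 = 8582/EI
Flexibility coefficient — unit upward force at B: δ_{BB} = L³/(3EI) = 114.3/EI.
Compatibility at B: δ_0 − R_B·δ_{BB} = 0, so R_B = 8582/114.3 = 75.06 kN.
Vertical equilibrium: R_A = ΣP − R_B = 154.4 − 75.06 = 79.34 kN.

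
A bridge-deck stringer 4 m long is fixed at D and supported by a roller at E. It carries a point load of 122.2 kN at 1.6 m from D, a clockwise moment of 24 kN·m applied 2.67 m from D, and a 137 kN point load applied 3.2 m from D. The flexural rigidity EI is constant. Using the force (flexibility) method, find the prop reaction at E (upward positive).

Choose R_E as the redundant. The primary structure is the cantilever fixed at D.
Downward deflection at the released point E due to the loads:
  point load 122.2 at a = 1.6: Pa²(3L − a)/(6EI) = 542.2/EI
  clockwise couple 24 at a = 2.67: M₀a(2L − a)/(2EI) = 170.8/EI
  point load 137 at a = 3.2: Pa²(3L − a)/(6EI) = 2058/EI
  δ_0 = 2771/EI
Tip deflection under a unit load at E: L³/(3EI) = 21.33/EI.
The prop prevents deflection at E: R_E = δ_0/δ_{EE} = 2771/21.33 = 129.9 kN.

R_E = 129.9 kN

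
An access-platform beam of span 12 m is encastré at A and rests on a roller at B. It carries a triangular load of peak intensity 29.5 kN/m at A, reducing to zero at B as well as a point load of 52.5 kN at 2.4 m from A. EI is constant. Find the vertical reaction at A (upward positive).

Release the roller at B. Primary structure: cantilever fixed at A.
Downward deflection at the released point B due to the loads:
  triangular load, peak 29.5 at the fixed end: w₀L⁴/(30EI) = 20390/EI
  point load 52.5 at a = 2.4: Pa²(3L − a)/(6EI) = 1693/EI
  δ_0 = 22084/EI
Flexibility coefficient — unit upward force at B: δ_{BB} = L³/(3EI) = 576/EI.
Compatibility at B: δ_0 − R_B·δ_{BB} = 0, so R_B = 22084/576 = 38.34 kN.
Vertical equilibrium: R_A = ΣP − R_B = 229.5 − 38.34 = 191.2 kN.

R_A = 191.2 kN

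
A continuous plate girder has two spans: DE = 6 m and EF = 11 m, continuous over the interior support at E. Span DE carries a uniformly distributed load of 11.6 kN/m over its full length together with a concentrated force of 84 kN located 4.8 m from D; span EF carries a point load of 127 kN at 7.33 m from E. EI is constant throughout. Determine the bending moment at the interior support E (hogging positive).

Insert a hinge at E; M_E is the redundant, and each span becomes simply supported.
Discontinuity in slope at E on the released structure — sum the simple-span end rotations:
  span DE: UDL 11.6: wL³/(24EI) = 104.4/EI
  span DE: point load 84 at a = 4.8: Pab(L + a)/(6LEI) = 145.2/EI
  span EF: point load 127 at a = 7.33: Pab(L + b)/(6LEI) = 759.4/EI
  relative rotation θ_0 = (249.6 + 759.4)/EI = 1009/EI
A unit hogging moment at E produces rotation L₁/(3EI) + L₂/(3EI) = 5.667/EI.
Compatibility: M_E·(L₁+L₂)/(3EI) = θ_0, giving M_E = 178 kN·m (hogging).

M_E = 178 kN·m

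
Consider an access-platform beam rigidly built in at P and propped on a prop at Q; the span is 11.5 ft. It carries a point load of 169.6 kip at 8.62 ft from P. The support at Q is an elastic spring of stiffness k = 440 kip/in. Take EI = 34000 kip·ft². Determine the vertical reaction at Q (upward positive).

R_Q = 105.9 kip

Choose R_Q as the redundant. The primary structure is the cantilever fixed at P.
Downward deflection at the released point Q due to the loads:
  point load 169.6 at a = 8.62: Pa²(3L − a)/(6EI) = 54357/EI
Tip deflection under a unit load at Q: L³/(3EI) = 507/EI.
With EI = 34000 kip·ft²: δ_0 = 1.5987 ft and δ_{QQ} = 0.014911 ft/kip.
Compatibility — the spring shortens by R_Q/k under the reaction it provides: δ_0 − R_Q·δ_{QQ} = R_Q/k. With 1/k = 1/(440×12) ft/kip = 0.000189 ft/kip, R_Q = δ_0 / (δ_{QQ} + 1/k) = 1.5987 / (0.014911 + 0.000189) = 105.9 kip.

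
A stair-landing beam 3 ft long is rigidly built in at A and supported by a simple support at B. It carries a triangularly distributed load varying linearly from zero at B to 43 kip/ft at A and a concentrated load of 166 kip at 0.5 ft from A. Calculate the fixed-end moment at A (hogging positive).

M_A = 89.2 kip·ft

Take the reaction at B as the redundant and release it; the primary structure is a cantilever fixed at A.
Free-end deflection of the primary structure under the applied loading (downward +):
  triangular load, peak 43 at the fixed end: w₀L⁴/(30EI) = 116.1/EI
  point load 166 at a = 0.5: Pa²(3L − a)/(6EI) = 58.79/EI
  δ_0 = 174.9/EI
Tip deflection under a unit load at B: L³/(3EI) = 9/EI.
Compatibility at B: δ_0 − R_B·δ_{BB} = 0, so R_B = 174.9/9 = 19.43 kip.
Moment equilibrium about A: M_A = Σ(load moments about A) − R_B·L = 147.5 − 19.43×3 = 89.2 kip·ft.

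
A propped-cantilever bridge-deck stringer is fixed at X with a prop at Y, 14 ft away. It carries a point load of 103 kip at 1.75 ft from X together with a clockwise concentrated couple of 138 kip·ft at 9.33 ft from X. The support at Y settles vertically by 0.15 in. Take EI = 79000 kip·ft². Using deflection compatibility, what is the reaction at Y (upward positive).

R_Y = 14.37 kip

Take the reaction at Y as the redundant and release it; the primary structure is a cantilever fixed at X.
Deflection at Y on the released cantilever, summing each load's contribution:
  point load 103 at a = 1.75: Pa²(3L − a)/(6EI) = 2116/EI
  clockwise couple 138 at a = 9.33: M₀a(2L − a)/(2EI) = 12019/EI
  δ_0 = 14135/EI
Flexibility coefficient — unit upward force at Y: δ_{YY} = L³/(3EI) = 914.7/EI.
With EI = 79000 kip·ft²: δ_0 = 0.17893 ft and δ_{YY} = 0.011578 ft/kip.
Compatibility — the beam at Y must follow the support down by 0.0125 ft: δ_0 − R_Y·δ_{YY} = 0.0125, so R_Y = (0.17893 − 0.0125)/0.011578 = 14.37 kip.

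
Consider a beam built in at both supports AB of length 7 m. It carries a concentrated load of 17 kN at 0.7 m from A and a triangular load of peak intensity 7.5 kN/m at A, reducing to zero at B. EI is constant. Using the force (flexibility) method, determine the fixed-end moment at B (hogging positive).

M_B = 13.32 kN·m

Release both end moments; the primary structure is a simply-supported span AB with redundants M_A and M_B.
Simple-span end rotations at A and B under the given loads:
  at A: point load 17 at a = 0.7: Pab(L + b)/(6LEI) = 23.74/EI
  at B: point load 17 at a = 0.7: Pab(L + a)/(6LEI) = 13.74/EI
  at A: triangular load, peak 7.5: w₀L³/(45EI) = 57.17/EI
  at B: triangular load, peak 7.5: 7w₀L³/(360EI) = 50.02/EI
  θ_A0 = 80.91/EI,  θ_B0 = 63.77/EI
Flexibility coefficients: a unit moment at one end gives L/(3EI) there and L/(6EI) at the far end, so f₁₁ = f₂₂ = 2.333/EI and f₁₂ = f₂₁ = 1.167/EI.
Compatibility — zero rotation at each built-in end:
  2.333 M_A + 1.167 M_B = 80.91
  1.167 M_A + 2.333 M_B = 63.77
Solving the pair gives M_A = 28.01 kN·m and M_B = 13.32 kN·m (hogging).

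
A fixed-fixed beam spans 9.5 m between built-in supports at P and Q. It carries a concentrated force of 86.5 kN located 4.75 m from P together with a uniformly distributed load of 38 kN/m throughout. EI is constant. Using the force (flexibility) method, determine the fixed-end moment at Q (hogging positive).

M_Q = 388.5 kN·m

Take the two fixed-end moments M_P, M_Q as redundants; the released structure is the simple span PQ.
On the primary (simply-supported) span, the end slopes from the loading are:
  at P: point load 86.5 at a = 4.75: Pab(L + b)/(6LEI) = 487.9/EI
  at Q: point load 86.5 at a = 4.75: Pab(L + a)/(6LEI) = 487.9/EI
  at P: UDL 38: wL³/(24EI) = 1358/EI
  at Q: UDL 38: wL³/(24EI) = 1358/EI
  θ_P0 = 1845/EI,  θ_Q0 = 1845/EI
Flexibility coefficients: a unit moment at one end gives L/(3EI) there and L/(6EI) at the far end, so f₁₁ = f₂₂ = 3.167/EI and f₁₂ = f₂₁ = 1.583/EI.
Compatibility — zero rotation at each built-in end:
  3.167 M_P + 1.583 M_Q = 1845
  1.583 M_P + 3.167 M_Q = 1845
Solving the pair gives M_P = 388.5 kN·m and M_Q = 388.5 kN·m (hogging).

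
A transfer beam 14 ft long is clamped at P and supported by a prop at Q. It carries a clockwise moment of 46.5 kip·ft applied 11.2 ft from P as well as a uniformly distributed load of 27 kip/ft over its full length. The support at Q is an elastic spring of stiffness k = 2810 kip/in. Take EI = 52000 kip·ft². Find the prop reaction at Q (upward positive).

R_Q = 146.3 kip

Release the roller at Q. Primary structure: cantilever fixed at P.
Downward deflection at the released point Q due to the loads:
  clockwise couple 46.5 at a = 11.2: M₀a(2L − a)/(2EI) = 4375/EI
  UDL 27: wL⁴/(8EI) = 129654/EI
  δ_0 = 134029/EI
Flexibility coefficient — unit upward force at Q: δ_{QQ} = L³/(3EI) = 914.7/EI.
With EI = 52000 kip·ft²: δ_0 = 2.5775 ft and δ_{QQ} = 0.01759 ft/kip.
Compatibility — the spring shortens by R_Q/k under the reaction it provides: δ_0 − R_Q·δ_{QQ} = R_Q/k. With 1/k = 1/(2810×12) ft/kip = 0.00003 ft/kip, R_Q = δ_0 / (δ_{QQ} + 1/k) = 2.5775 / (0.01759 + 0.00003) = 146.3 kip.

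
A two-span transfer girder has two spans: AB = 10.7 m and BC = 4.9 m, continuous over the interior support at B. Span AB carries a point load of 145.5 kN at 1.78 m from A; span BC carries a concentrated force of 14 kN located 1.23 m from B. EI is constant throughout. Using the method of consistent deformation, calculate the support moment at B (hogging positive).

M_B = 89.9 kN·m

Take M_B as the redundant. Released structure: two simple spans AB and BC with a hinge at B.
End slopes at the hinge B, treating each span as simply supported:
  span AB: point load 145.5 at a = 1.78: Pab(L + a)/(6LEI) = 449.1/EI
  span BC: point load 14 at a = 1.23: Pab(L + b)/(6LEI) = 18.42/EI
  relative rotation θ_0 = (449.1 + 18.42)/EI = 467.5/EI
A unit hogging moment at B produces rotation L₁/(3EI) + L₂/(3EI) = 5.2/EI.
Compatibility: M_B·(L₁+L₂)/(3EI) = θ_0, giving M_B = 89.9 kN·m (hogging).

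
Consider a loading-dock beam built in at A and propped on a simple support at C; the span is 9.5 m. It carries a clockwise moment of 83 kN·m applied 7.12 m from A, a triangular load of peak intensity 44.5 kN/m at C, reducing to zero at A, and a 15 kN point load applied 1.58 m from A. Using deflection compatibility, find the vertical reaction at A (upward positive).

R_A = 97.25 kN

Take the reaction at C as the redundant and release it; the primary structure is a cantilever fixed at A.
Primary-structure tip deflection at C by superposition:
  clockwise couple 83 at a = 7.12: M₀a(2L − a)/(2EI) = 3510/EI
  triangular load, peak 44.5 at the free end: 11w₀L⁴/(120EI) = 33225/EI
  point load 15 at a = 1.58: Pa²(3L − a)/(6EI) = 168/EI
  δ_0 = 36903/EI
Tip deflection under a unit load at C: L³/(3EI) = 285.8/EI.
Compatibility at C: δ_0 − R_C·δ_{CC} = 0, so R_C = 36903/285.8 = 129.1 kN.
Vertical equilibrium: R_A = ΣP − R_C = 226.4 − 129.1 = 97.25 kN.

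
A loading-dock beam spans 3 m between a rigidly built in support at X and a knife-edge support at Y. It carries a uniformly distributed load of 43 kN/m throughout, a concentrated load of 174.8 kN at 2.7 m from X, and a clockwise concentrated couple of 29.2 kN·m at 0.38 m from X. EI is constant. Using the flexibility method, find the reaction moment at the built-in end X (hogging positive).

Take the reaction at Y as the redundant and release it; the primary structure is a cantilever fixed at X.
Primary-structure tip deflection at Y by superposition:
  UDL 43: wL⁴/(8EI) = 435.4/EI
  point load 174.8 at a = 2.7: Pa²(3L − a)/(6EI) = 1338/EI
  clockwise couple 29.2 at a = 0.38: M₀a(2L − a)/(2EI) = 31.18/EI
  δ_0 = 1805/EI
Tip deflection under a unit load at Y: L³/(3EI) = 9/EI.
The prop prevents deflection at Y: R_Y = δ_0/δ_{YY} = 1805/9 = 200.5 kN.
Moment equilibrium about X: M_X = Σ(load moments about X) − R_Y·L = 694.7 − 200.5×3 = 93.14 kN·m.

M_X = 93.14 kN·m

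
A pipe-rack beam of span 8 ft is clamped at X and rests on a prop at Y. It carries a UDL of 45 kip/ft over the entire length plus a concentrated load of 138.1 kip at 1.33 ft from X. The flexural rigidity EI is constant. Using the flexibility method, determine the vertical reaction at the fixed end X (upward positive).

Choose R_Y as the redundant. The primary structure is the cantilever fixed at X.
Free-end deflection of the primary structure under the applied loading (downward +):
  UDL 45: wL⁴/(8EI) = 23040/EI
  point load 138.1 at a = 1.33: Pa²(3L − a)/(6EI) = 923/EI
  δ_0 = 23963/EI
Tip deflection under a unit load at Y: L³/(3EI) = 170.7/EI.
The prop prevents deflection at Y: R_Y = δ_0/δ_{YY} = 23963/170.7 = 140.4 kip.
Vertical equilibrium: R_X = ΣP − R_Y = 498.1 − 140.4 = 357.7 kip.

R_X = 357.7 kip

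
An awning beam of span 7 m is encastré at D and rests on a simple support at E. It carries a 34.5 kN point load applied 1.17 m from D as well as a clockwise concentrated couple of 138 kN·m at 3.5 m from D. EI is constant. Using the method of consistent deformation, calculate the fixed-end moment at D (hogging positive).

M_D = 13.56 kN·m

Release the roller at E. Primary structure: cantilever fixed at D.
Deflection at E on the released cantilever, summing each load's contribution:
  point load 34.5 at a = 1.17: Pa²(3L − a)/(6EI) = 156.1/EI
  clockwise couple 138 at a = 3.5: M₀a(2L − a)/(2EI) = 2536/EI
  δ_0 = 2692/EI
Flexibility coefficient — unit upward force at E: δ_{EE} = L³/(3EI) = 114.3/EI.
Compatibility at E: δ_0 − R_E·δ_{EE} = 0, so R_E = 2692/114.3 = 23.54 kN.
Moment equilibrium about D: M_D = Σ(load moments about D) − R_E·L = 178.4 − 23.54×7 = 13.56 kN·m.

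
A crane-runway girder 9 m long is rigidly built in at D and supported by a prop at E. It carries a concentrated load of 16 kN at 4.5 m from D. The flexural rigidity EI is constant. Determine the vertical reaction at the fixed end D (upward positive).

R_D = 11 kN

Take the reaction at E as the redundant and release it; the primary structure is a cantilever fixed at D.
Free-end deflection of the primary structure under the applied loading (downward +):
  point load 16 at a = 4.5: Pa²(3L − a)/(6EI) = 1215/EI
Flexibility coefficient — unit upward force at E: δ_{EE} = L³/(3EI) = 243/EI.
The prop prevents deflection at E: R_E = δ_0/δ_{EE} = 1215/243 = 5 kN.
Vertical equilibrium: R_D = ΣP − R_E = 16 − 5 = 11 kN.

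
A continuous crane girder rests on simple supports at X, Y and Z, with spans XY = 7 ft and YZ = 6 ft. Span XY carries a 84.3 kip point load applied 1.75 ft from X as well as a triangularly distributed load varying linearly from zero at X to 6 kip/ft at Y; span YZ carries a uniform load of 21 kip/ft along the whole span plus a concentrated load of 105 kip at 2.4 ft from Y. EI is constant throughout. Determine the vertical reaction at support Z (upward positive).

Release continuity at Y by inserting a hinge; the redundant is the internal moment M_Y. The primary structure is two simply-supported spans XY and YZ.
Discontinuity in slope at Y on the released structure — sum the simple-span end rotations:
  span XY: point load 84.3 at a = 1.75: Pab(L + a)/(6LEI) = 161.4/EI
  span XY: triangular load, peak 6: w₀L³/(45EI) = 45.73/EI
  span YZ: UDL 21: wL³/(24EI) = 189/EI
  span YZ: point load 105 at a = 2.4: Pab(L + b)/(6LEI) = 241.9/EI
  relative rotation θ_0 = (207.1 + 430.9)/EI = 638/EI
A unit hogging moment at Y produces rotation L₁/(3EI) + L₂/(3EI) = 4.333/EI.
Compatibility: M_Y·(L₁+L₂)/(3EI) = θ_0, giving M_Y = 147.2 kip·ft (hogging).
Span YZ, ΣM about Z: R_Y^{YZ}·6 = 756 + 147.2, so R_Y^{YZ} = 150.5 kip and R_Z = 231 − 150.5 = 80.46 kip.

R_Z = 80.46 kip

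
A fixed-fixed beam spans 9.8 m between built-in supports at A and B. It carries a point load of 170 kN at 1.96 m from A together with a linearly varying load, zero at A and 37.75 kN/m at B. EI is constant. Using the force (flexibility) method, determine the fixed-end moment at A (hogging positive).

M_A = 334.1 kN·m

Take the two fixed-end moments M_A, M_B as redundants; the released structure is the simple span AB.
End rotations of the released simple span under the applied load (×1/EI):
  at A: point load 170 at a = 1.96: Pab(L + b)/(6LEI) = 783.7/EI
  at B: point load 170 at a = 1.96: Pab(L + a)/(6LEI) = 522.5/EI
  at A: triangular load, peak 37.75: 7w₀L³/(360EI) = 690.9/EI
  at B: triangular load, peak 37.75: w₀L³/(45EI) = 789.6/EI
  θ_A0 = 1475/EI,  θ_B0 = 1312/EI
Flexibility coefficients: a unit moment at one end gives L/(3EI) there and L/(6EI) at the far end, so f₁₁ = f₂₂ = 3.267/EI and f₁₂ = f₂₁ = 1.633/EI.
Compatibility — zero rotation at each built-in end:
  3.267 M_A + 1.633 M_B = 1475
  1.633 M_A + 3.267 M_B = 1312
Solving the pair gives M_A = 334.1 kN·m and M_B = 234.6 kN·m (hogging).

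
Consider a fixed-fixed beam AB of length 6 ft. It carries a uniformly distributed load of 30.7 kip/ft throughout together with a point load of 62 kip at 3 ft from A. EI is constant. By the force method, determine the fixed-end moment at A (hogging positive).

M_A = 138.6 kip·ft

Take the two fixed-end moments M_A, M_B as redundants; the released structure is the simple span AB.
Simple-span end rotations at A and B under the given loads:
  at A: UDL 30.7: wL³/(24EI) = 276.3/EI
  at B: UDL 30.7: wL³/(24EI) = 276.3/EI
  at A: point load 62 at a = 3: Pab(L + b)/(6LEI) = 139.5/EI
  at B: point load 62 at a = 3: Pab(L + a)/(6LEI) = 139.5/EI
  θ_A0 = 415.8/EI,  θ_B0 = 415.8/EI
Flexibility coefficients: a unit moment at one end gives L/(3EI) there and L/(6EI) at the far end, so f₁₁ = f₂₂ = 2/EI and f₁₂ = f₂₁ = 1/EI.
Compatibility — zero rotation at each built-in end:
  2 M_A + 1 M_B = 415.8
  1 M_A + 2 M_B = 415.8
Solving the pair gives M_A = 138.6 kip·ft and M_B = 138.6 kip·ft (hogging).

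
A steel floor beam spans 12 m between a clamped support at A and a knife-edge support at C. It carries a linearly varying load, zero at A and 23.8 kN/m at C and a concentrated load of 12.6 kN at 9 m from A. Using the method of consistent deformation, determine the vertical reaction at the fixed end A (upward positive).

Release the roller at C. Primary structure: cantilever fixed at A.
Downward deflection at the released point C due to the loads:
  triangular load, peak 23.8 at the free end: 11w₀L⁴/(120EI) = 45239/EI
  point load 12.6 at a = 9: Pa²(3L − a)/(6EI) = 4593/EI
  δ_0 = 49832/EI
Tip deflection under a unit load at C: L³/(3EI) = 576/EI.
The prop prevents deflection at C: R_C = δ_0/δ_{CC} = 49832/576 = 86.51 kN.
Vertical equilibrium: R_A = ΣP − R_C = 155.4 − 86.51 = 68.89 kN.

R_A = 68.89 kN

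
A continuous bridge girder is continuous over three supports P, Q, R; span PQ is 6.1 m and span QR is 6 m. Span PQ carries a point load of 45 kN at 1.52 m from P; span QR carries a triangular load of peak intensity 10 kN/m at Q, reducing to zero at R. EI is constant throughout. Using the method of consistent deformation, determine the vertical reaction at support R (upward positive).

Release continuity at Q by inserting a hinge; the redundant is the internal moment M_Q. The primary structure is two simply-supported spans PQ and QR.
Rotations at Q on the released spans (each span's end-slope, ×1/EI):
  span PQ: point load 45 at a = 1.52: Pab(L + a)/(6LEI) = 65.22/EI
  span QR: triangular load, peak 10: w₀L³/(45EI) = 48/EI
  relative rotation θ_0 = (65.22 + 48)/EI = 113.2/EI
A unit hogging moment at Q produces rotation L₁/(3EI) + L₂/(3EI) = 4.033/EI.
Compatibility: M_Q·(L₁+L₂)/(3EI) = θ_0, giving M_Q = 28.07 kN·m (hogging).
Span QR, ΣM about R: R_Q^{QR}·6 = 120 + 28.07, so R_Q^{QR} = 24.68 kN and R_R = 30 − 24.68 = 5.321 kN.

R_R = 5.321 kN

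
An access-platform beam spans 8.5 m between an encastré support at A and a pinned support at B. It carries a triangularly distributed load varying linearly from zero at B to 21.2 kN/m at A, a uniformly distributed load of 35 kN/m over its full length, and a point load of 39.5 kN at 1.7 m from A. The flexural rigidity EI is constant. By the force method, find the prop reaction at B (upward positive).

R_B = 131.8 kN

Remove the prop at B; the released (primary) structure is a cantilever built in at A.
Downward deflection at the released point B due to the loads:
  triangular load, peak 21.2 at the fixed end: w₀L⁴/(30EI) = 3689/EI
  UDL 35: wL⁴/(8EI) = 22838/EI
  point load 39.5 at a = 1.7: Pa²(3L − a)/(6EI) = 452.8/EI
  δ_0 = 26979/EI
Tip deflection under a unit load at B: L³/(3EI) = 204.7/EI.
Compatibility at B: δ_0 − R_B·δ_{BB} = 0, so R_B = 26979/204.7 = 131.8 kN.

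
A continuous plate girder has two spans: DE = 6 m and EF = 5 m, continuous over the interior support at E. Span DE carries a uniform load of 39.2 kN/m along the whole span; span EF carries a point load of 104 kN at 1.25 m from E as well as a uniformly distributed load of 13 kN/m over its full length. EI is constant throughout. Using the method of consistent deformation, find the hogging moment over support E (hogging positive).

M_E = 153.5 kN·m

Take M_E as the redundant. Released structure: two simple spans DE and EF with a hinge at E.
Discontinuity in slope at E on the released structure — sum the simple-span end rotations:
  span DE: UDL 39.2: wL³/(24EI) = 352.8/EI
  span EF: point load 104 at a = 1.25: Pab(L + b)/(6LEI) = 142.2/EI
  span EF: UDL 13: wL³/(24EI) = 67.71/EI
  relative rotation θ_0 = (352.8 + 209.9)/EI = 562.7/EI
A unit hogging moment at E produces rotation L₁/(3EI) + L₂/(3EI) = 3.667/EI.
Compatibility: M_E·(L₁+L₂)/(3EI) = θ_0, giving M_E = 153.5 kN·m (hogging).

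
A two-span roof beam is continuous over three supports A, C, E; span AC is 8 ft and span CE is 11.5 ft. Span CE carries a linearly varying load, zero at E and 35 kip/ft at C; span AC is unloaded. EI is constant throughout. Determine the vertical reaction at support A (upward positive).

Insert a hinge at C; M_C is the redundant, and each span becomes simply supported.
Rotations at C on the released spans (each span's end-slope, ×1/EI):
  span CE: triangular load, peak 35: w₀L³/(45EI) = 1183/EI
  relative rotation θ_0 = (0 + 1183)/EI = 1183/EI
A unit hogging moment at C produces rotation L₁/(3EI) + L₂/(3EI) = 6.5/EI.
Slope continuity at C: θ_0 = M_C·6.5/EI, so M_C = 1183/6.5 = 182 kip·ft (hogging).
Span AC, ΣM about A with M_C applied at C: R_C^{AC}·8 = 0 + 182, so R_C^{AC} = 22.75 kip and R_A = 0 − 22.75 = -22.75 kip.

R_A = -22.75 kip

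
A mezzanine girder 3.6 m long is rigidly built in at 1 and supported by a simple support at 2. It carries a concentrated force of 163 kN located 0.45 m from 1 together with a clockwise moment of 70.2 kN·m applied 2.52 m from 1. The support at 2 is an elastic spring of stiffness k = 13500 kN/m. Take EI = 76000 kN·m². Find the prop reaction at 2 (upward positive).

Choose R_2 as the redundant. The primary structure is the cantilever fixed at 1.
Downward deflection at the released point 2 due to the loads:
  point load 163 at a = 0.45: Pa²(3L − a)/(6EI) = 56.94/EI
  clockwise couple 70.2 at a = 2.52: M₀a(2L − a)/(2EI) = 414/EI
  δ_0 = 470.9/EI
Flexibility coefficient — unit upward force at 2: δ_{22} = L³/(3EI) = 15.55/EI.
With EI = 76000 kN·m²: δ_0 = 0.006196 m and δ_{22} = 0.000205 m/kN.
Compatibility — the spring shortens by R_2/k under the reaction it provides: δ_0 − R_2·δ_{22} = R_2/k. With 1/k = 0.000074 m/kN, R_2 = δ_0 / (δ_{22} + 1/k) = 0.006196 / (0.000205 + 0.000074) = 22.23 kN.

R_2 = 22.23 kN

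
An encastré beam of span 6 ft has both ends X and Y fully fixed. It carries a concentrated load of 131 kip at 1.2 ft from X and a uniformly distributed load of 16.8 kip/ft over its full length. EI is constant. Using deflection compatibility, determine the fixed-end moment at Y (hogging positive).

M_Y = 75.55 kip·ft

Release both end moments; the primary structure is a simply-supported span XY with redundants M_X and M_Y.
On the primary (simply-supported) span, the end slopes from the loading are:
  at X: point load 131 at a = 1.2: Pab(L + b)/(6LEI) = 226.4/EI
  at Y: point load 131 at a = 1.2: Pab(L + a)/(6LEI) = 150.9/EI
  at X: UDL 16.8: wL³/(24EI) = 151.2/EI
  at Y: UDL 16.8: wL³/(24EI) = 151.2/EI
  θ_X0 = 377.6/EI,  θ_Y0 = 302.1/EI
Flexibility coefficients: a unit moment at one end gives L/(3EI) there and L/(6EI) at the far end, so f₁₁ = f₂₂ = 2/EI and f₁₂ = f₂₁ = 1/EI.
Compatibility — zero rotation at each built-in end:
  2 M_X + 1 M_Y = 377.6
  1 M_X + 2 M_Y = 302.1
Solving the pair gives M_X = 151 kip·ft and M_Y = 75.55 kip·ft (hogging).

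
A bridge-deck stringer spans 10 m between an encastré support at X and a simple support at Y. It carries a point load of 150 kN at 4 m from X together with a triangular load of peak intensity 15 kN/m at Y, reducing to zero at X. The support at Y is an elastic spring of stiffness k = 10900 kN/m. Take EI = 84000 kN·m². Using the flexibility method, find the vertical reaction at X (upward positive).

R_X = 154.2 kN

Remove the prop at Y; the released (primary) structure is a cantilever built in at X.
Primary-structure tip deflection at Y by superposition:
  point load 150 at a = 4: Pa²(3L − a)/(6EI) = 10400/EI
  triangular load, peak 15 at the free end: 11w₀L⁴/(120EI) = 13750/EI
  δ_0 = 24150/EI
Tip deflection under a unit load at Y: L³/(3EI) = 333.3/EI.
With EI = 84000 kN·m²: δ_0 = 0.2875 m and δ_{YY} = 0.003968 m/kN.
Compatibility — the spring shortens by R_Y/k under the reaction it provides: δ_0 − R_Y·δ_{YY} = R_Y/k. With 1/k = 0.000092 m/kN, R_Y = δ_0 / (δ_{YY} + 1/k) = 0.2875 / (0.003968 + 0.000092) = 70.81 kN.
Vertical equilibrium: R_X = ΣP − R_Y = 225 − 70.81 = 154.2 kN.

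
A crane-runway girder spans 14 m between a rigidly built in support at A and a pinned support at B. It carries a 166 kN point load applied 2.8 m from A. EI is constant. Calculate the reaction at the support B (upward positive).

Take the reaction at B as the redundant and release it; the primary structure is a cantilever fixed at A.
Free-end deflection of the primary structure under the applied loading (downward +):
  point load 166 at a = 2.8: Pa²(3L − a)/(6EI) = 8503/EI
Tip deflection under a unit load at B: L³/(3EI) = 914.7/EI.
Compatibility at B: δ_0 − R_B·δ_{BB} = 0, so R_B = 8503/914.7 = 9.296 kN.

R_B = 9.296 kN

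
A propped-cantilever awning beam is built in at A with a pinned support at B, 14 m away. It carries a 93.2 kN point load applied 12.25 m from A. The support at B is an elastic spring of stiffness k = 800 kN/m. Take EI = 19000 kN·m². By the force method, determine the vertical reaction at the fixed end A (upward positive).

Release the roller at B. Primary structure: cantilever fixed at A.
Primary-structure tip deflection at B by superposition:
  point load 93.2 at a = 12.25: Pa²(3L − a)/(6EI) = 69346/EI
Tip deflection under a unit load at B: L³/(3EI) = 914.7/EI.
With EI = 19000 kN·m²: δ_0 = 3.6498 m and δ_{BB} = 0.04814 m/kN.
Compatibility — the spring shortens by R_B/k under the reaction it provides: δ_0 − R_B·δ_{BB} = R_B/k. With 1/k = 0.00125 m/kN, R_B = δ_0 / (δ_{BB} + 1/k) = 3.6498 / (0.04814 + 0.00125) = 73.9 kN.
Vertical equilibrium: R_A = ΣP − R_B = 93.2 − 73.9 = 19.3 kN.

R_A = 19.3 kN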